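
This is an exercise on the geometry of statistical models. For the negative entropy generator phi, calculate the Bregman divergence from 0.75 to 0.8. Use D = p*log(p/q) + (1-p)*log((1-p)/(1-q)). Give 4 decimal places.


Bregman divergence with negative entropy generator:
D = p*log(p/q) + (1-p)*log((1-p)/(1-q)).
p = 0.75, q = 0.8.
p*log(p/q) = 0.75*log(0.75/0.8) = -0.048404.
(1-p)*log((1-p)/(1-q)) = 0.25*log(0.25/0.2) = 0.055786.
D = -0.048404 + 0.055786 = 0.0074

0.0074


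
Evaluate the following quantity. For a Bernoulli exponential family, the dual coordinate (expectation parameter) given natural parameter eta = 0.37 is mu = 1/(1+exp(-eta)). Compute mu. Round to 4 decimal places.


Dual coordinate (expectation parameter) for Bernoulli:
mu = 1/(1+exp(-eta)).
eta = 0.37.
exp(-eta) = exp(-0.37) = 0.690734.
mu = 1/(1+0.690734) = 0.5915

0.5915


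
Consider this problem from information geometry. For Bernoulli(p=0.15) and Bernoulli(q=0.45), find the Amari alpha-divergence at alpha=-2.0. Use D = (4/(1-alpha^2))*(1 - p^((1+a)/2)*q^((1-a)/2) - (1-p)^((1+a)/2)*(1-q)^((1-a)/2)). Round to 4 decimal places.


Amari alpha-divergence:
D = (4/(1-alpha^2))*(1 - p^((1+a)/2)*q^((1-a)/2) - (1-p)^((1+a)/2)*(1-q)^((1-a)/2)).
alpha = -2.0, p = 0.15, q = 0.45.
e1 = (1+alpha)/2 = -0.5, e2 = (1-alpha)/2 = 1.5.
t1 = p^e1 * q^e2 = 0.15^-0.5 * 0.45^1.5 = 0.779423.
t2 = (1-p)^e1 * (1-q)^e2 = 0.85^-0.5 * 0.55^1.5 = 0.44242.
4/(1-alpha^2) = -1.333333.
D = -1.333333*(1 - 0.779423 - 0.44242) = 0.2958

0.2958


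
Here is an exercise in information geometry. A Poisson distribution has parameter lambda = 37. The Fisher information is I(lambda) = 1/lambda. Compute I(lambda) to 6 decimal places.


Fisher information for Poisson: I(lambda) = 1/lambda.
lambda = 37.
I(lambda) = 1/37 = 0.027027

0.027027


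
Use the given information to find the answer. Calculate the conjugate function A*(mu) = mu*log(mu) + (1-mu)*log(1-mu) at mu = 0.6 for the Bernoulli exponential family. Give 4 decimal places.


Legendre transform for Bernoulli:
A*(mu) = mu*log(mu) + (1-mu)*log(1-mu).
mu = 0.6, 1-mu = 0.4.
mu*log(mu) = 0.6*log(0.6) = -0.306495.
(1-mu)*log(1-mu) = 0.4*log(0.4) = -0.366516.
A* = -0.306495 + -0.366516 = -0.6730

-0.6730


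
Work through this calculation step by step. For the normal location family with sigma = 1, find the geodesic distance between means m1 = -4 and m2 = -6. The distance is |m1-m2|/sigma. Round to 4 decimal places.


On the fixed-variance normal subfamily, geodesic distance = |m1-m2|/sigma.
|-4 - -6| = 2.
sigma = 1.
d = 2/1 = 2.0000

2.0000


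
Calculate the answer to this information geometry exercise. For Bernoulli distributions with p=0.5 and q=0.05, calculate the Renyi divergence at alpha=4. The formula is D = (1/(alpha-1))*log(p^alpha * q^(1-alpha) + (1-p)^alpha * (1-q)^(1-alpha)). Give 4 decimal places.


Renyi divergence of order alpha between Bernoulli distributions:
D = (1/(alpha-1))*log(p^alpha * q^(1-alpha) + (1-p)^alpha * (1-q)^(1-alpha)).
alpha = 4, p = 0.5, q = 0.05.
p^alpha * q^(1-alpha) = 0.5^4 * 0.05^-3 = 500.0.
(1-p)^alpha * (1-q)^(1-alpha) = 0.5^4 * 0.95^-3 = 0.072897.
sum = 500.0 + 0.072897 = 500.072897.
D = (1/3)*log(500.072897) = 2.0716

2.0716


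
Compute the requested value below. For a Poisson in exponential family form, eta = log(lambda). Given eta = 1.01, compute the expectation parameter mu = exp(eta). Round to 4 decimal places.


Expectation parameter for Poisson exponential family:
mu = exp(eta).
eta = 1.01.
mu = exp(1.01) = 2.7456

2.7456


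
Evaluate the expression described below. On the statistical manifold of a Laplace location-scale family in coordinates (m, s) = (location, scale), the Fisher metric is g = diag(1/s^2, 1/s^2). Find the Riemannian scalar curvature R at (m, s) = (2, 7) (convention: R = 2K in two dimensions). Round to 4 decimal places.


The metric has the form g = (A dm^2 + B ds^2)/s^2 with A = 1, B = 1.
Substitute u = sqrt(A/B)*m: g = B*(du^2 + ds^2)/s^2, i.e. B times the
Poincare upper half-plane metric, which has constant Gaussian curvature -1.
Scaling a 2D metric by a constant c divides the Gaussian curvature by c,
so K = -1/B = -1/(1) = -1.0000 everywhere (the point (m, s) = (2, 7) is irrelevant:
the curvature is constant).
Scalar curvature in dimension 2: R = 2K = -2/(1) = -2.0000.

-2.0000


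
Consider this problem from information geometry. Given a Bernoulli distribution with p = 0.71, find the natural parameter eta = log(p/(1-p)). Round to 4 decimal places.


Natural parameter for Bernoulli: eta = log(p/(1-p)).
p = 0.71, 1-p = 0.29.
p/(1-p) = 2.448276.
eta = log(2.448276) = 0.8954

0.8954


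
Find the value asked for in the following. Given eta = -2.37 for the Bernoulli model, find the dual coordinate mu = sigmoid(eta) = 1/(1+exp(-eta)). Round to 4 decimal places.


Dual coordinate (expectation parameter) for Bernoulli:
mu = 1/(1+exp(-eta)).
eta = -2.37.
exp(-eta) = exp(2.37) = 10.697392.
mu = 1/(1+10.697392) = 0.0855

0.0855


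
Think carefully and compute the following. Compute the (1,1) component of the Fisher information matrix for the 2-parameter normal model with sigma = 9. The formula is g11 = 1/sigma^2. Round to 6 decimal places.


For the 2-parameter normal family, the Fisher metric has:
  g11 = 1/sigma^2, g22 = 2/sigma^2.
sigma = 9, sigma^2 = 81.
g11 = 0.012346

0.012346


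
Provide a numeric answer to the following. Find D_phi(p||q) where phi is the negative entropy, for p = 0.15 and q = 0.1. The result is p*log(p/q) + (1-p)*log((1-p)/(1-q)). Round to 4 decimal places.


Bregman divergence with negative entropy generator:
D = p*log(p/q) + (1-p)*log((1-p)/(1-q)).
p = 0.15, q = 0.1.
p*log(p/q) = 0.15*log(0.15/0.1) = 0.06082.
(1-p)*log((1-p)/(1-q)) = 0.85*log(0.85/0.9) = -0.048585.
D = 0.06082 + -0.048585 = 0.0122

0.0122


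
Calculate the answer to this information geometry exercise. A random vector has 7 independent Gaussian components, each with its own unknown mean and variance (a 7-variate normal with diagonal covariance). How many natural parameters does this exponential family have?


Exponential family dimension calculation:
Each univariate normal has two natural parameters (mu/sigma^2 and -1/(2 sigma^2)).
With 7 independent components, dim = 2 * 7 = 14.

14


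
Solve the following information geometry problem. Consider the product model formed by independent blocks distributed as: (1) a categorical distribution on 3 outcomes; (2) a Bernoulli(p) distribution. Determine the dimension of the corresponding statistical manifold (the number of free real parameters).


The dimension of a statistical manifold equals the number of free
(independent) real parameters of the model. For a product of independent
blocks the parameter counts add.
- categorical on 3 outcomes (probabilities sum to 1): 3-1 = 2.
- Bernoulli (p): 1.
Total = 2 + 1 = 3.
Dimension = 3

3


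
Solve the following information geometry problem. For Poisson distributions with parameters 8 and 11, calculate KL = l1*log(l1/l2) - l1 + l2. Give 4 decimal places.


KL divergence for Poisson:
KL = l1*log(l1/l2) - l1 + l2.
l1 = 8, l2 = 11.
log(8/11) = -0.318454.
l1*log(l1/l2) = 8 * -0.318454 = -2.54763.
KL = -2.54763 - 8 + 11 = 0.4524

0.4524


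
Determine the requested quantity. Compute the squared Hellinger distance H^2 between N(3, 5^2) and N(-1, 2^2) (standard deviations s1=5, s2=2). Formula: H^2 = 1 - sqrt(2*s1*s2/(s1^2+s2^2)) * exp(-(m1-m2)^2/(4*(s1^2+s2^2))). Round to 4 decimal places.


Squared Hellinger distance for Gaussians:
H^2 = 1 - sqrt(2*s1*s2/(s1^2+s2^2)) * exp(-(m1-m2)^2/(4*(s1^2+s2^2))).
s1^2 = 25, s2^2 = 4, s1^2+s2^2 = 29.
sqrt(2*5*2/(29)) = 0.830455.
(m1-m2)^2 = (4)^2 = 16.
exp(-16/(4*29)) = exp(-0.137931) = 0.871159.
H^2 = 1 - 0.830455*0.871159 = 0.2765

0.2765


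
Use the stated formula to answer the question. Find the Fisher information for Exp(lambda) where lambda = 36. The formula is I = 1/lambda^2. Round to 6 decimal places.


Fisher information for exponential: I(lambda) = 1/lambda^2.
lambda = 36, lambda^2 = 1296.
I = 1/1296 = 0.000772

0.000772


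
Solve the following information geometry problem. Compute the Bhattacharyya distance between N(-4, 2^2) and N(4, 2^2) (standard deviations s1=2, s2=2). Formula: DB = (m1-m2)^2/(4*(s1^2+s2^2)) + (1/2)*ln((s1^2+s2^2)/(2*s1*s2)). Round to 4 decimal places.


Bhattacharyya distance between two Gaussians:
DB = (m1-m2)^2/(4*(s1^2+s2^2)) + (1/2)*ln((s1^2+s2^2)/(2*s1*s2)).
(m1-m2)^2 = (-8)^2 = 64.
s1^2+s2^2 = 4 + 4 = 8.
term1 = 64/32 = 2.0.
term2 = 0.5*ln(8/8.0) = 0.0.
DB = 2.0 + 0.0 = 2.0000

2.0000


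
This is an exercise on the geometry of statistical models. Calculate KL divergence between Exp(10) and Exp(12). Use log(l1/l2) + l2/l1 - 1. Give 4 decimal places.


KL divergence for exponential family:
KL = log(l1/l2) + l2/l1 - 1.
log(10/12) = -0.182322.
12/10 = 1.2.
KL = -0.182322 + 1.2 - 1 = 0.0177

0.0177


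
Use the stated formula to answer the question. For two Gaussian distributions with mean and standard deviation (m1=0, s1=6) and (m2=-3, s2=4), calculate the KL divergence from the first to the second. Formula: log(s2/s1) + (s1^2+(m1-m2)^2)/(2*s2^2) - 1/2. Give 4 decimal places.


KL divergence between normal distributions:
KL = log(s2/s1) + (s1^2 + (m1-m2)^2)/(2*s2^2) - 1/2.
log(4/6) = -0.405465.
(6^2 + (0--3)^2)/(2*4^2) = (36 + 9)/32 = 1.40625.
KL = -0.405465 + 1.40625 - 0.5 = 0.5008

0.5008


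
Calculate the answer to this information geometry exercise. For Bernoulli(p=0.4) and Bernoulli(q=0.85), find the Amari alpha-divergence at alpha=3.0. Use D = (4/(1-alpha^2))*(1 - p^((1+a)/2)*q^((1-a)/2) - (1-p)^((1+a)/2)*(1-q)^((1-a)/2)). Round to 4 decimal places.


Amari alpha-divergence:
D = (4/(1-alpha^2))*(1 - p^((1+a)/2)*q^((1-a)/2) - (1-p)^((1+a)/2)*(1-q)^((1-a)/2)).
alpha = 3.0, p = 0.4, q = 0.85.
e1 = (1+alpha)/2 = 2.0, e2 = (1-alpha)/2 = -1.0.
t1 = p^e1 * q^e2 = 0.4^2.0 * 0.85^-1.0 = 0.188235.
t2 = (1-p)^e1 * (1-q)^e2 = 0.6^2.0 * 0.15^-1.0 = 2.4.
4/(1-alpha^2) = -0.5.
D = -0.5*(1 - 0.188235 - 2.4) = 0.7941

0.7941


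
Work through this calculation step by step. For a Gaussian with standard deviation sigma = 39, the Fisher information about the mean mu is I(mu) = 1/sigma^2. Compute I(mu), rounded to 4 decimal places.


The Fisher information for the mean of a normal distribution is I(mu) = 1/sigma^2.
sigma = 39, so sigma^2 = 1521.
I(mu) = 1/1521 = 0.0007

0.0007


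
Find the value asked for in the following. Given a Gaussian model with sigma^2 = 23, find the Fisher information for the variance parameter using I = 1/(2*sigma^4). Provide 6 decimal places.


Fisher information for variance: I(sigma^2) = 1/(2*sigma^4).
sigma^2 = 23, so sigma^4 = 529.
I = 1/(2*529) = 1/1058 = 0.000945

0.000945


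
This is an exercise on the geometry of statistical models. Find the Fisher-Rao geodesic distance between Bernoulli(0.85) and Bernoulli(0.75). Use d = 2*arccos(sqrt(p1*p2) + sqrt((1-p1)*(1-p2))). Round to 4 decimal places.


Geodesic distance on Bernoulli manifold:
d(p1,p2) = 2*arccos(sqrt(p1*p2) + sqrt((1-p1)*(1-p2))).
sqrt(p1*p2) = sqrt(0.85*0.75) = 0.798436.
sqrt((1-p1)*(1-p2)) = sqrt(0.15*0.25) = 0.193649.
arg = 0.798436 + 0.193649 = 0.992085.
d = 2*arccos(0.992085) = 0.2518

0.2518


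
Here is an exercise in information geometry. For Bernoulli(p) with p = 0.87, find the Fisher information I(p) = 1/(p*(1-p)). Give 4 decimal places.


For Bernoulli(p), Fisher information is I(p) = 1/(p*(1-p)).
p = 0.87, 1-p = 0.13.
p*(1-p) = 0.1131.
I(p) = 1/0.1131 = 8.8417

8.8417


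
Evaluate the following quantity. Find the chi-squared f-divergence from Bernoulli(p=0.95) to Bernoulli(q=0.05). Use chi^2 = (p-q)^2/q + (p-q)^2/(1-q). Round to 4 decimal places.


Chi-squared divergence between Bernoulli distributions:
chi^2 = (p-q)^2/q + (p-q)^2/(1-q).
p = 0.95, q = 0.05, p-q = 0.9.
(p-q)^2 = 0.81.
term1 = 0.81/0.05 = 16.2.
term2 = 0.81/0.95 = 0.852632.
chi^2 = 16.2 + 0.852632 = 17.0526

17.0526


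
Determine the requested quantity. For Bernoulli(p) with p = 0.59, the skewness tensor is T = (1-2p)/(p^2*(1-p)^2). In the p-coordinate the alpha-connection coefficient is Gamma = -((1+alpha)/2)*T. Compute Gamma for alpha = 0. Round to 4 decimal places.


Skewness (Amari-Chentsov) tensor: T = (1-2p)/(p^2*(1-p)^2).
p = 0.59, 1-2p = -0.18, p^2 = 0.3481, (1-p)^2 = 0.1681.
T = -0.18/(0.3481 * 0.1681) = -3.076102.
In the p-coordinate, Gamma^(alpha) = Gamma^(0) - (alpha/2)*T with Gamma^(0) = (1/2)*g'(p) = -T/2,
so Gamma^(alpha) = -((1+alpha)/2)*T.
alpha = 0, -(1+alpha)/2 = -0.5.
Gamma = -0.5 * -3.076102 = 1.5381

1.5381


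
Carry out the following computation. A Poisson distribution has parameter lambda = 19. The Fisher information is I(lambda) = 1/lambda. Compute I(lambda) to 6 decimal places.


Fisher information for Poisson: I(lambda) = 1/lambda.
lambda = 19.
I(lambda) = 1/19 = 0.052632

0.052632


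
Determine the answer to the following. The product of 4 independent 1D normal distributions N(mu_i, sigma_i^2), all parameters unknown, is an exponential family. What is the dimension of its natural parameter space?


Exponential family dimension calculation:
Each univariate normal has two natural parameters (mu/sigma^2 and -1/(2 sigma^2)).
With 4 independent components, dim = 2 * 4 = 8.

8


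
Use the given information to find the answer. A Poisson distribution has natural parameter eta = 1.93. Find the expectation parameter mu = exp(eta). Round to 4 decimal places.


Expectation parameter for Poisson exponential family:
mu = exp(eta).
eta = 1.93.
mu = exp(1.93) = 6.8895

6.8895


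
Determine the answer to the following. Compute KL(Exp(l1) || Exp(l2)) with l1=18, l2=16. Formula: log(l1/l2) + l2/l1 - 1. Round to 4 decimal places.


KL divergence for exponential family:
KL = log(l1/l2) + l2/l1 - 1.
log(18/16) = 0.117783.
16/18 = 0.888889.
KL = 0.117783 + 0.888889 - 1 = 0.0067

0.0067


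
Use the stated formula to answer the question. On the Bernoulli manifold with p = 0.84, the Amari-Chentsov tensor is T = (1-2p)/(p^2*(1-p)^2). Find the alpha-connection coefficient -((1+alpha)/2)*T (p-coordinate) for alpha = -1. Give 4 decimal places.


Skewness (Amari-Chentsov) tensor: T = (1-2p)/(p^2*(1-p)^2).
p = 0.84, 1-2p = -0.68, p^2 = 0.7056, (1-p)^2 = 0.0256.
T = -0.68/(0.7056 * 0.0256) = -37.645266.
In the p-coordinate, Gamma^(alpha) = Gamma^(0) - (alpha/2)*T with Gamma^(0) = (1/2)*g'(p) = -T/2,
so Gamma^(alpha) = -((1+alpha)/2)*T.
alpha = -1, -(1+alpha)/2 = 0.0.
Gamma = 0.0 * -37.645266 = 0.0000

0.0000


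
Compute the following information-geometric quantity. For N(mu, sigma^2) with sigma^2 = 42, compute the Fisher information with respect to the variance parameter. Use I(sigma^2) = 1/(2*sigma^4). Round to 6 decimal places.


Fisher information for variance: I(sigma^2) = 1/(2*sigma^4).
sigma^2 = 42, so sigma^4 = 1764.
I = 1/(2*1764) = 1/3528 = 0.000283

0.000283


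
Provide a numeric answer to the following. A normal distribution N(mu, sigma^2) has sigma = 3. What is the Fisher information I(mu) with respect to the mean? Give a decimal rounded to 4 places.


The Fisher information for the mean of a normal distribution is I(mu) = 1/sigma^2.
sigma = 3, so sigma^2 = 9.
I(mu) = 1/9 = 0.1111

0.1111


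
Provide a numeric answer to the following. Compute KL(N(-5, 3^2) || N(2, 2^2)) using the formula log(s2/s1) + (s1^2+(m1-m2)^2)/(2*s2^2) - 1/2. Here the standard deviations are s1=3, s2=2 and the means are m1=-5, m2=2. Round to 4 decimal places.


KL divergence between normal distributions:
KL = log(s2/s1) + (s1^2 + (m1-m2)^2)/(2*s2^2) - 1/2.
log(2/3) = -0.405465.
(3^2 + (-5-2)^2)/(2*2^2) = (9 + 49)/8 = 7.25.
KL = -0.405465 + 7.25 - 0.5 = 6.3445

6.3445


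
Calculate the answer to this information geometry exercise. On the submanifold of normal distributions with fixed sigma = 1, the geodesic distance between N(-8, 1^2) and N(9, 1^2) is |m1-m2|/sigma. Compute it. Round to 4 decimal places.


On the fixed-variance normal subfamily, geodesic distance = |m1-m2|/sigma.
|-8 - 9| = 17.
sigma = 1.
d = 17/1 = 17.0000

17.0000


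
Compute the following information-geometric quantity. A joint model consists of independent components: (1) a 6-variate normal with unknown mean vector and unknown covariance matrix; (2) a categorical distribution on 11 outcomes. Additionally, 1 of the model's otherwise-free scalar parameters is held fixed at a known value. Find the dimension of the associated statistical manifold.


The dimension of a statistical manifold equals the number of free
(independent) real parameters of the model. For a product of independent
blocks the parameter counts add.
- 6-variate normal: 6 (mean) + 6*7/2 = 21 (symmetric covariance) = 27.
- categorical on 11 outcomes (probabilities sum to 1): 11-1 = 10.
Total = 27 + 10 = 37.
1 parameter(s) fixed at known values: 37 - 1 = 36.
Dimension = 36

36


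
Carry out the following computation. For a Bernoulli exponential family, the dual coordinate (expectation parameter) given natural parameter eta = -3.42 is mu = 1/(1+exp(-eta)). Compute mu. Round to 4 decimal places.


Dual coordinate (expectation parameter) for Bernoulli:
mu = 1/(1+exp(-eta)).
eta = -3.42.
exp(-eta) = exp(3.42) = 30.569415.
mu = 1/(1+30.569415) = 0.0317

0.0317


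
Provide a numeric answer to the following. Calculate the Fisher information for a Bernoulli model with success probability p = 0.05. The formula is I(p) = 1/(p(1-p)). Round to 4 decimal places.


For Bernoulli(p), Fisher information is I(p) = 1/(p*(1-p)).
p = 0.05, 1-p = 0.95.
p*(1-p) = 0.0475.
I(p) = 1/0.0475 = 21.0526

21.0526


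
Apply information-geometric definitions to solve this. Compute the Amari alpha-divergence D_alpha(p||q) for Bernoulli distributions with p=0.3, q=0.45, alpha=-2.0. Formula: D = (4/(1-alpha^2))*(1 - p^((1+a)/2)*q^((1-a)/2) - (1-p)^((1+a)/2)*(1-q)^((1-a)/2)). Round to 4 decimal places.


Amari alpha-divergence:
D = (4/(1-alpha^2))*(1 - p^((1+a)/2)*q^((1-a)/2) - (1-p)^((1+a)/2)*(1-q)^((1-a)/2)).
alpha = -2.0, p = 0.3, q = 0.45.
e1 = (1+alpha)/2 = -0.5, e2 = (1-alpha)/2 = 1.5.
t1 = p^e1 * q^e2 = 0.3^-0.5 * 0.45^1.5 = 0.551135.
t2 = (1-p)^e1 * (1-q)^e2 = 0.7^-0.5 * 0.55^1.5 = 0.487523.
4/(1-alpha^2) = -1.333333.
D = -1.333333*(1 - 0.551135 - 0.487523) = 0.0515

0.0515


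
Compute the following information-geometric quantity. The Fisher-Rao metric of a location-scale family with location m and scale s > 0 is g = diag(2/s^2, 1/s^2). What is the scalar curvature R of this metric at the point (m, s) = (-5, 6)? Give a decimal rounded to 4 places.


The metric has the form g = (A dm^2 + B ds^2)/s^2 with A = 2, B = 1.
Substitute u = sqrt(A/B)*m: g = B*(du^2 + ds^2)/s^2, i.e. B times the
Poincare upper half-plane metric, which has constant Gaussian curvature -1.
Scaling a 2D metric by a constant c divides the Gaussian curvature by c,
so K = -1/B = -1/(1) = -1.0000 everywhere (the point (m, s) = (-5, 6) is irrelevant:
the curvature is constant).
Scalar curvature in dimension 2: R = 2K = -2/(1) = -2.0000.

-2.0000


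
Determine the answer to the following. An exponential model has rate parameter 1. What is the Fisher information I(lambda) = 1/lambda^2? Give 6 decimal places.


Fisher information for exponential: I(lambda) = 1/lambda^2.
lambda = 1, lambda^2 = 1.
I = 1/1 = 1.000000

1.000000


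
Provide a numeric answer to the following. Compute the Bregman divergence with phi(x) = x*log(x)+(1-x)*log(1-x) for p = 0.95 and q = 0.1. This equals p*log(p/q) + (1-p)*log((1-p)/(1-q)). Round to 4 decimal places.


Bregman divergence with negative entropy generator:
D = p*log(p/q) + (1-p)*log((1-p)/(1-q)).
p = 0.95, q = 0.1.
p*log(p/q) = 0.95*log(0.95/0.1) = 2.138727.
(1-p)*log((1-p)/(1-q)) = 0.05*log(0.05/0.9) = -0.144519.
D = 2.138727 + -0.144519 = 1.9942

1.9942


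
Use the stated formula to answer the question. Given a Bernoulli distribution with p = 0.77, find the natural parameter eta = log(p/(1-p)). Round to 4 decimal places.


Natural parameter for Bernoulli: eta = log(p/(1-p)).
p = 0.77, 1-p = 0.23.
p/(1-p) = 3.347826.
eta = log(3.347826) = 1.2083

1.2083


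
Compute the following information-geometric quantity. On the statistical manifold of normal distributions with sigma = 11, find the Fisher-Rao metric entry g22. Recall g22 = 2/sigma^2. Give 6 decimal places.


For the 2-parameter normal family, the Fisher metric has:
  g11 = 1/sigma^2, g22 = 2/sigma^2.
sigma = 11, sigma^2 = 121.
g22 = 0.016529

0.016529


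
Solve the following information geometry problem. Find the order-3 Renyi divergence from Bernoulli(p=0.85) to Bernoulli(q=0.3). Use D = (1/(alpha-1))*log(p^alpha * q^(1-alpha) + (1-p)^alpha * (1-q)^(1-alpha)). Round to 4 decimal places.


Renyi divergence of order alpha between Bernoulli distributions:
D = (1/(alpha-1))*log(p^alpha * q^(1-alpha) + (1-p)^alpha * (1-q)^(1-alpha)).
alpha = 3, p = 0.85, q = 0.3.
p^alpha * q^(1-alpha) = 0.85^3 * 0.3^-2 = 6.823611.
(1-p)^alpha * (1-q)^(1-alpha) = 0.15^3 * 0.7^-2 = 0.006888.
sum = 6.823611 + 0.006888 = 6.830499.
D = (1/2)*log(6.830499) = 0.9607

0.9607


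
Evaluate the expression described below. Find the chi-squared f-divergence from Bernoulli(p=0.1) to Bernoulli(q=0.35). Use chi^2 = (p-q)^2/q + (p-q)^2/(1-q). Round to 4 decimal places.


Chi-squared divergence between Bernoulli distributions:
chi^2 = (p-q)^2/q + (p-q)^2/(1-q).
p = 0.1, q = 0.35, p-q = -0.25.
(p-q)^2 = 0.0625.
term1 = 0.0625/0.35 = 0.178571.
term2 = 0.0625/0.65 = 0.096154.
chi^2 = 0.178571 + 0.096154 = 0.2747

0.2747


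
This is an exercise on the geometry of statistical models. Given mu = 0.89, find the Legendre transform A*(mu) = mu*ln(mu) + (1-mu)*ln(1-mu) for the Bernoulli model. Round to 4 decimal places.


Legendre transform for Bernoulli:
A*(mu) = mu*log(mu) + (1-mu)*log(1-mu).
mu = 0.89, 1-mu = 0.11.
mu*log(mu) = 0.89*log(0.89) = -0.103715.
(1-mu)*log(1-mu) = 0.11*log(0.11) = -0.2428.
A* = -0.103715 + -0.2428 = -0.3465

-0.3465


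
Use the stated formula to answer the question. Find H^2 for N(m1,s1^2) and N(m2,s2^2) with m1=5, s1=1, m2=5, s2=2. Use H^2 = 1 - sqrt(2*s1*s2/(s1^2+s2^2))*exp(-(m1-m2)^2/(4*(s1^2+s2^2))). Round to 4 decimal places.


Squared Hellinger distance for Gaussians:
H^2 = 1 - sqrt(2*s1*s2/(s1^2+s2^2)) * exp(-(m1-m2)^2/(4*(s1^2+s2^2))).
s1^2 = 1, s2^2 = 4, s1^2+s2^2 = 5.
sqrt(2*1*2/(5)) = 0.894427.
(m1-m2)^2 = (0)^2 = 0.
exp(-0/(4*5)) = exp(0.0) = 1.0.
H^2 = 1 - 0.894427*1.0 = 0.1056

0.1056


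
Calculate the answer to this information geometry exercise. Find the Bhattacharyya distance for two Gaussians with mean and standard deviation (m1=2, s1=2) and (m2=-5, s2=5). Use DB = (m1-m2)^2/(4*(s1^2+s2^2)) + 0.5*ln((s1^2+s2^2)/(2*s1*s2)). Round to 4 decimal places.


Bhattacharyya distance between two Gaussians:
DB = (m1-m2)^2/(4*(s1^2+s2^2)) + (1/2)*ln((s1^2+s2^2)/(2*s1*s2)).
(m1-m2)^2 = (7)^2 = 49.
s1^2+s2^2 = 4 + 25 = 29.
term1 = 49/116 = 0.422414.
term2 = 0.5*ln(29/20.0) = 0.185782.
DB = 0.422414 + 0.185782 = 0.6082

0.6082


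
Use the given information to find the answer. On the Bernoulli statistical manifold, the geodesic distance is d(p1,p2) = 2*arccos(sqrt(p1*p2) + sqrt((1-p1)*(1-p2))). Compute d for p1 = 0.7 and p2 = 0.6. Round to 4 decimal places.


Geodesic distance on Bernoulli manifold:
d(p1,p2) = 2*arccos(sqrt(p1*p2) + sqrt((1-p1)*(1-p2))).
sqrt(p1*p2) = sqrt(0.7*0.6) = 0.648074.
sqrt((1-p1)*(1-p2)) = sqrt(0.3*0.4) = 0.34641.
arg = 0.648074 + 0.34641 = 0.994484.
d = 2*arccos(0.994484) = 0.2102

0.2102


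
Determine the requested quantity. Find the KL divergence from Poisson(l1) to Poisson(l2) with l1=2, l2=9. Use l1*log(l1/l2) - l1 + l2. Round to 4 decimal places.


KL divergence for Poisson:
KL = l1*log(l1/l2) - l1 + l2.
l1 = 2, l2 = 9.
log(2/9) = -1.504077.
l1*log(l1/l2) = 2 * -1.504077 = -3.008155.
KL = -3.008155 - 2 + 9 = 3.9918

3.9918


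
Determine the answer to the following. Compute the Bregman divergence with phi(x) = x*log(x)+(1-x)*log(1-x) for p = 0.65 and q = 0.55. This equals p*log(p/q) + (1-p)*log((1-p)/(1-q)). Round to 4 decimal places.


Bregman divergence with negative entropy generator:
D = p*log(p/q) + (1-p)*log((1-p)/(1-q)).
p = 0.65, q = 0.55.
p*log(p/q) = 0.65*log(0.65/0.55) = 0.108585.
(1-p)*log((1-p)/(1-q)) = 0.35*log(0.35/0.45) = -0.08796.
D = 0.108585 + -0.08796 = 0.0206

0.0206


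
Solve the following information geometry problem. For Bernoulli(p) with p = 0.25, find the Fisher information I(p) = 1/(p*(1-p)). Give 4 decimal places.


For Bernoulli(p), Fisher information is I(p) = 1/(p*(1-p)).
p = 0.25, 1-p = 0.75.
p*(1-p) = 0.1875.
I(p) = 1/0.1875 = 5.3333

5.3333


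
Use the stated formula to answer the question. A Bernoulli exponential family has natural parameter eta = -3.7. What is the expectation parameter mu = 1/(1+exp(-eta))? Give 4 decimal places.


Dual coordinate (expectation parameter) for Bernoulli:
mu = 1/(1+exp(-eta)).
eta = -3.7.
exp(-eta) = exp(3.7) = 40.447304.
mu = 1/(1+40.447304) = 0.0241

0.0241


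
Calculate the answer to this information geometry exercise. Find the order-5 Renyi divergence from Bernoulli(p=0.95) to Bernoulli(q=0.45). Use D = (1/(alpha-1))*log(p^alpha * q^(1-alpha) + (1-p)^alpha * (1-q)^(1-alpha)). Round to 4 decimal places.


Renyi divergence of order alpha between Bernoulli distributions:
D = (1/(alpha-1))*log(p^alpha * q^(1-alpha) + (1-p)^alpha * (1-q)^(1-alpha)).
alpha = 5, p = 0.95, q = 0.45.
p^alpha * q^(1-alpha) = 0.95^5 * 0.45^-4 = 18.869829.
(1-p)^alpha * (1-q)^(1-alpha) = 0.05^5 * 0.55^-4 = 3e-06.
sum = 18.869829 + 3e-06 = 18.869833.
D = (1/4)*log(18.869833) = 0.7344

0.7344


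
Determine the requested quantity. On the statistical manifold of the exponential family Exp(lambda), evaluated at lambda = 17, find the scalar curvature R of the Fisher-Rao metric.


This family has a single free parameter, so its statistical manifold
is 1-dimensional. The Riemann curvature tensor of any 1-dimensional
Riemannian manifold vanishes identically, so R = 0.

0


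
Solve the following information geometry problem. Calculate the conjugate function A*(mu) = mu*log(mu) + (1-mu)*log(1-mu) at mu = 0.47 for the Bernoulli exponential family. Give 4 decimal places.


Legendre transform for Bernoulli:
A*(mu) = mu*log(mu) + (1-mu)*log(1-mu).
mu = 0.47, 1-mu = 0.53.
mu*log(mu) = 0.47*log(0.47) = -0.354861.
(1-mu)*log(1-mu) = 0.53*log(0.53) = -0.336485.
A* = -0.354861 + -0.336485 = -0.6913

-0.6913


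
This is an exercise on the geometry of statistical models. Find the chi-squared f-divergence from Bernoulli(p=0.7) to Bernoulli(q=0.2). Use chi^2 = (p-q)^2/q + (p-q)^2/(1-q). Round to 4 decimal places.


Chi-squared divergence between Bernoulli distributions:
chi^2 = (p-q)^2/q + (p-q)^2/(1-q).
p = 0.7, q = 0.2, p-q = 0.5.
(p-q)^2 = 0.25.
term1 = 0.25/0.2 = 1.25.
term2 = 0.25/0.8 = 0.3125.
chi^2 = 1.25 + 0.3125 = 1.5625

1.5625


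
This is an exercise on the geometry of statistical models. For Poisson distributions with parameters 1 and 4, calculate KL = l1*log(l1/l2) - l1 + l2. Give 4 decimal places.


KL divergence for Poisson:
KL = l1*log(l1/l2) - l1 + l2.
l1 = 1, l2 = 4.
log(1/4) = -1.386294.
l1*log(l1/l2) = 1 * -1.386294 = -1.386294.
KL = -1.386294 - 1 + 4 = 1.6137

1.6137


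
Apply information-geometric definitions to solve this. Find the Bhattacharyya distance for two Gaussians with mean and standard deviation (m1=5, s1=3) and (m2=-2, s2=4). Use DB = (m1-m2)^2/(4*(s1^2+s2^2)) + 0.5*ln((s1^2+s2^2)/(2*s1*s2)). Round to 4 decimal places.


Bhattacharyya distance between two Gaussians:
DB = (m1-m2)^2/(4*(s1^2+s2^2)) + (1/2)*ln((s1^2+s2^2)/(2*s1*s2)).
(m1-m2)^2 = (7)^2 = 49.
s1^2+s2^2 = 9 + 16 = 25.
term1 = 49/100 = 0.49.
term2 = 0.5*ln(25/24.0) = 0.020411.
DB = 0.49 + 0.020411 = 0.5104

0.5104


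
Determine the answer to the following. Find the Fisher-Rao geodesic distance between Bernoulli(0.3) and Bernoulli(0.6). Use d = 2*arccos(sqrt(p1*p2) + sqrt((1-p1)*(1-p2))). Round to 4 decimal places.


Geodesic distance on Bernoulli manifold:
d(p1,p2) = 2*arccos(sqrt(p1*p2) + sqrt((1-p1)*(1-p2))).
sqrt(p1*p2) = sqrt(0.3*0.6) = 0.424264.
sqrt((1-p1)*(1-p2)) = sqrt(0.7*0.4) = 0.52915.
arg = 0.424264 + 0.52915 = 0.953414.
d = 2*arccos(0.953414) = 0.6129

0.6129


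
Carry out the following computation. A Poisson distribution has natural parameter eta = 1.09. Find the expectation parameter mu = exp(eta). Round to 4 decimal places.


Expectation parameter for Poisson exponential family:
mu = exp(eta).
eta = 1.09.
mu = exp(1.09) = 2.9743

2.9743


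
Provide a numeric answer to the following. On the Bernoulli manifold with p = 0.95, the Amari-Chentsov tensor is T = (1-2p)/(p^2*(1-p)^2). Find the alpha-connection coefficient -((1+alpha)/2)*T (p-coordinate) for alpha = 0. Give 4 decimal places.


Skewness (Amari-Chentsov) tensor: T = (1-2p)/(p^2*(1-p)^2).
p = 0.95, 1-2p = -0.9, p^2 = 0.9025, (1-p)^2 = 0.0025.
T = -0.9/(0.9025 * 0.0025) = -398.891967.
In the p-coordinate, Gamma^(alpha) = Gamma^(0) - (alpha/2)*T with Gamma^(0) = (1/2)*g'(p) = -T/2,
so Gamma^(alpha) = -((1+alpha)/2)*T.
alpha = 0, -(1+alpha)/2 = -0.5.
Gamma = -0.5 * -398.891967 = 199.4460

199.4460


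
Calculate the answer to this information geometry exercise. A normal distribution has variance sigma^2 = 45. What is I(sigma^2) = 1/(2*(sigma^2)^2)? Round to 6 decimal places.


Fisher information for variance: I(sigma^2) = 1/(2*sigma^4).
sigma^2 = 45, so sigma^4 = 2025.
I = 1/(2*2025) = 1/4050 = 0.000247

0.000247


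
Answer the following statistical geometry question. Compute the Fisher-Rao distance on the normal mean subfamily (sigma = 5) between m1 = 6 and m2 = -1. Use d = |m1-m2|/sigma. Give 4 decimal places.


On the fixed-variance normal subfamily, geodesic distance = |m1-m2|/sigma.
|6 - -1| = 7.
sigma = 5.
d = 7/5 = 1.4000

1.4000


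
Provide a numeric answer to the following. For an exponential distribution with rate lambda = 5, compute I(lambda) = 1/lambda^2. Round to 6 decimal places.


Fisher information for exponential: I(lambda) = 1/lambda^2.
lambda = 5, lambda^2 = 25.
I = 1/25 = 0.040000

0.040000


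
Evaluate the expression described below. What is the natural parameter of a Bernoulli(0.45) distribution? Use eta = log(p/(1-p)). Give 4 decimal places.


Natural parameter for Bernoulli: eta = log(p/(1-p)).
p = 0.45, 1-p = 0.55.
p/(1-p) = 0.818182.
eta = log(0.818182) = -0.2007

-0.2007


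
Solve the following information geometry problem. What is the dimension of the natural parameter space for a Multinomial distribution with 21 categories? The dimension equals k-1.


Exponential family dimension calculation:
For Multinomial with k=21 categories, dim = k-1 = 20.

20


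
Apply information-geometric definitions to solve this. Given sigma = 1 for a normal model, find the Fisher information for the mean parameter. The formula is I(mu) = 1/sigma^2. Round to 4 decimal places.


The Fisher information for the mean of a normal distribution is I(mu) = 1/sigma^2.
sigma = 1, so sigma^2 = 1.
I(mu) = 1/1 = 1.0000

1.0000


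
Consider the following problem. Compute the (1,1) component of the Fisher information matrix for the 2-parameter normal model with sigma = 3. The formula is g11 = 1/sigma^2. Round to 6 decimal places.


For the 2-parameter normal family, the Fisher metric has:
  g11 = 1/sigma^2, g22 = 2/sigma^2.
sigma = 3, sigma^2 = 9.
g11 = 0.111111

0.111111


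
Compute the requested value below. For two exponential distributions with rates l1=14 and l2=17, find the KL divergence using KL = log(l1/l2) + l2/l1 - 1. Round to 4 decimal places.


KL divergence for exponential family:
KL = log(l1/l2) + l2/l1 - 1.
log(14/17) = -0.194156.
17/14 = 1.214286.
KL = -0.194156 + 1.214286 - 1 = 0.0201

0.0201


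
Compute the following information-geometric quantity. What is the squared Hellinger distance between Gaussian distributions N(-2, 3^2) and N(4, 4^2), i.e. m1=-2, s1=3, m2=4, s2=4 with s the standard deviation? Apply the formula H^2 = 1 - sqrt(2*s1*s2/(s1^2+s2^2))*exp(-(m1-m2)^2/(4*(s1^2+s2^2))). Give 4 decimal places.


Squared Hellinger distance for Gaussians:
H^2 = 1 - sqrt(2*s1*s2/(s1^2+s2^2)) * exp(-(m1-m2)^2/(4*(s1^2+s2^2))).
s1^2 = 9, s2^2 = 16, s1^2+s2^2 = 25.
sqrt(2*3*4/(25)) = 0.979796.
(m1-m2)^2 = (-6)^2 = 36.
exp(-36/(4*25)) = exp(-0.36) = 0.697676.
H^2 = 1 - 0.979796*0.697676 = 0.3164

0.3164


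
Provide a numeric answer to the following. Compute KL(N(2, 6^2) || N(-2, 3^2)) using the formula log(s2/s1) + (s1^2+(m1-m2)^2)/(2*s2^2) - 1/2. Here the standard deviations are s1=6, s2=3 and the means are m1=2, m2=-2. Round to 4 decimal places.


KL divergence between normal distributions:
KL = log(s2/s1) + (s1^2 + (m1-m2)^2)/(2*s2^2) - 1/2.
log(3/6) = -0.693147.
(6^2 + (2--2)^2)/(2*3^2) = (36 + 16)/18 = 2.888889.
KL = -0.693147 + 2.888889 - 0.5 = 1.6957

1.6957


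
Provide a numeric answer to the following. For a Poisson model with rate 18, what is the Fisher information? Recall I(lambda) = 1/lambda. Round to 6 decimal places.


Fisher information for Poisson: I(lambda) = 1/lambda.
lambda = 18.
I(lambda) = 1/18 = 0.055556

0.055556


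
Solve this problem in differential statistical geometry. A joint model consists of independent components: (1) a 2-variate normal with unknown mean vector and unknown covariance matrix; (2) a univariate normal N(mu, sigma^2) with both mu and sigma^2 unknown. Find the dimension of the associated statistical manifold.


The dimension of a statistical manifold equals the number of free
(independent) real parameters of the model. For a product of independent
blocks the parameter counts add.
- 2-variate normal: 2 (mean) + 2*3/2 = 3 (symmetric covariance) = 5.
- normal (mu, sigma^2): 2.
Total = 5 + 2 = 7.
Dimension = 7

7


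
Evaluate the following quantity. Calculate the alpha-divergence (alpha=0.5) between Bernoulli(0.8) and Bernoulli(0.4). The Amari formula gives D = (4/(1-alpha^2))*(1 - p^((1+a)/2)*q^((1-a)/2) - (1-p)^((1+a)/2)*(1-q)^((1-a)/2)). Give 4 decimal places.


Amari alpha-divergence:
D = (4/(1-alpha^2))*(1 - p^((1+a)/2)*q^((1-a)/2) - (1-p)^((1+a)/2)*(1-q)^((1-a)/2)).
alpha = 0.5, p = 0.8, q = 0.4.
e1 = (1+alpha)/2 = 0.75, e2 = (1-alpha)/2 = 0.25.
t1 = p^e1 * q^e2 = 0.8^0.75 * 0.4^0.25 = 0.672717.
t2 = (1-p)^e1 * (1-q)^e2 = 0.2^0.75 * 0.6^0.25 = 0.263215.
4/(1-alpha^2) = 5.333333.
D = 5.333333*(1 - 0.672717 - 0.263215) = 0.3417

0.3417


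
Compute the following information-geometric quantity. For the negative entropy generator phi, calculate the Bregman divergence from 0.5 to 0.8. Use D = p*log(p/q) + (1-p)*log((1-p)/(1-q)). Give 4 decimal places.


Bregman divergence with negative entropy generator:
D = p*log(p/q) + (1-p)*log((1-p)/(1-q)).
p = 0.5, q = 0.8.
p*log(p/q) = 0.5*log(0.5/0.8) = -0.235002.
(1-p)*log((1-p)/(1-q)) = 0.5*log(0.5/0.2) = 0.458145.
D = -0.235002 + 0.458145 = 0.2231

0.2231


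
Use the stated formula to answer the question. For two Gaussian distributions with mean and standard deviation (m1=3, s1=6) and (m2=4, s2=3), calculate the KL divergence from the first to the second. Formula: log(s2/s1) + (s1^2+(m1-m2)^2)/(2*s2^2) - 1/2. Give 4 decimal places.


KL divergence between normal distributions:
KL = log(s2/s1) + (s1^2 + (m1-m2)^2)/(2*s2^2) - 1/2.
log(3/6) = -0.693147.
(6^2 + (3-4)^2)/(2*3^2) = (36 + 1)/18 = 2.055556.
KL = -0.693147 + 2.055556 - 0.5 = 0.8624

0.8624


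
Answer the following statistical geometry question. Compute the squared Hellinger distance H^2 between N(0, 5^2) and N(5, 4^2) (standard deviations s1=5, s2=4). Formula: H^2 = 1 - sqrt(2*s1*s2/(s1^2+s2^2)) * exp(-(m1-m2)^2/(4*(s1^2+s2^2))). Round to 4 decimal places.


Squared Hellinger distance for Gaussians:
H^2 = 1 - sqrt(2*s1*s2/(s1^2+s2^2)) * exp(-(m1-m2)^2/(4*(s1^2+s2^2))).
s1^2 = 25, s2^2 = 16, s1^2+s2^2 = 41.
sqrt(2*5*4/(41)) = 0.98773.
(m1-m2)^2 = (-5)^2 = 25.
exp(-25/(4*41)) = exp(-0.152439) = 0.858611.
H^2 = 1 - 0.98773*0.858611 = 0.1519

0.1519


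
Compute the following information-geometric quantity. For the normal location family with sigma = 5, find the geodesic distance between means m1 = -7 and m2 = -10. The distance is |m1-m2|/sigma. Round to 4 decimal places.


On the fixed-variance normal subfamily, geodesic distance = |m1-m2|/sigma.
|-7 - -10| = 3.
sigma = 5.
d = 3/5 = 0.6000

0.6000


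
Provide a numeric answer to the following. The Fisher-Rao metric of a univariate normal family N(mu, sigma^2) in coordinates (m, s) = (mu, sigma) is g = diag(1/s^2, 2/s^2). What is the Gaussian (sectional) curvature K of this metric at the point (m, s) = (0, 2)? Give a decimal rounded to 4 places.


The metric has the form g = (A dm^2 + B ds^2)/s^2 with A = 1, B = 2.
Substitute u = sqrt(A/B)*m: g = B*(du^2 + ds^2)/s^2, i.e. B times the
Poincare upper half-plane metric, which has constant Gaussian curvature -1.
Scaling a 2D metric by a constant c divides the Gaussian curvature by c,
so K = -1/B = -1/(2) = -0.5000 everywhere (the point (m, s) = (0, 2) is irrelevant:
the curvature is constant).
The requested Gaussian curvature is K = -0.5000.

-0.5000


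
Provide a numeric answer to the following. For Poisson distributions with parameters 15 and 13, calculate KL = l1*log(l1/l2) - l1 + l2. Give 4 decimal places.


KL divergence for Poisson:
KL = l1*log(l1/l2) - l1 + l2.
l1 = 15, l2 = 13.
log(15/13) = 0.143101.
l1*log(l1/l2) = 15 * 0.143101 = 2.146513.
KL = 2.146513 - 15 + 13 = 0.1465

0.1465


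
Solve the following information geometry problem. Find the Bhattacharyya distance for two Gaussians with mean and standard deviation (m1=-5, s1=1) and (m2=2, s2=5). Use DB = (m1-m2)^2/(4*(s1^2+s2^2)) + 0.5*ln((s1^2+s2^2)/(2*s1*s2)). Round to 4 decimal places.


Bhattacharyya distance between two Gaussians:
DB = (m1-m2)^2/(4*(s1^2+s2^2)) + (1/2)*ln((s1^2+s2^2)/(2*s1*s2)).
(m1-m2)^2 = (-7)^2 = 49.
s1^2+s2^2 = 1 + 25 = 26.
term1 = 49/104 = 0.471154.
term2 = 0.5*ln(26/10.0) = 0.477756.
DB = 0.471154 + 0.477756 = 0.9489

0.9489


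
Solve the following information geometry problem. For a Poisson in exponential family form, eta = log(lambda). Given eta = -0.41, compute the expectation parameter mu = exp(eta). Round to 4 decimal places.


Expectation parameter for Poisson exponential family:
mu = exp(eta).
eta = -0.41.
mu = exp(-0.41) = 0.6637

0.6637


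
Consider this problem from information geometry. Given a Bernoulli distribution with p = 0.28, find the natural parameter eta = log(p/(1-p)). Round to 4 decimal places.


Natural parameter for Bernoulli: eta = log(p/(1-p)).
p = 0.28, 1-p = 0.72.
p/(1-p) = 0.388889.
eta = log(0.388889) = -0.9445

-0.9445


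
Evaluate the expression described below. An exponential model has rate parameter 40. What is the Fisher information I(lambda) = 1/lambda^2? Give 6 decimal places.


Fisher information for exponential: I(lambda) = 1/lambda^2.
lambda = 40, lambda^2 = 1600.
I = 1/1600 = 0.000625

0.000625


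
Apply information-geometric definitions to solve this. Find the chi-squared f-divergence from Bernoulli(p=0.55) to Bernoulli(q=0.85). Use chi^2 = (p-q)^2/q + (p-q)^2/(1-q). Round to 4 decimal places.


Chi-squared divergence between Bernoulli distributions:
chi^2 = (p-q)^2/q + (p-q)^2/(1-q).
p = 0.55, q = 0.85, p-q = -0.3.
(p-q)^2 = 0.09.
term1 = 0.09/0.85 = 0.105882.
term2 = 0.09/0.15 = 0.6.
chi^2 = 0.105882 + 0.6 = 0.7059

0.7059


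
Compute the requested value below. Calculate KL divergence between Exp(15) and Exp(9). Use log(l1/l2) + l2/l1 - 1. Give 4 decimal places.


KL divergence for exponential family:
KL = log(l1/l2) + l2/l1 - 1.
log(15/9) = 0.510826.
9/15 = 0.6.
KL = 0.510826 + 0.6 - 1 = 0.1108

0.1108


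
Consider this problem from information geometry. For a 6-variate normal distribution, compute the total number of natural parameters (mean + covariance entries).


Exponential family dimension calculation:
For 6-dim MVN: mean has 6 params, covariance has 6*7/2 = 21 unique entries.
Total dim = 6 + 21 = 27.

27


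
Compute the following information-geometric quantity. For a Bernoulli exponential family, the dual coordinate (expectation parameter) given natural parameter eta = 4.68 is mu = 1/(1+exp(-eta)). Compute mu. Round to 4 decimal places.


Dual coordinate (expectation parameter) for Bernoulli:
mu = 1/(1+exp(-eta)).
eta = 4.68.
exp(-eta) = exp(-4.68) = 0.009279.
mu = 1/(1+0.009279) = 0.9908

0.9908
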